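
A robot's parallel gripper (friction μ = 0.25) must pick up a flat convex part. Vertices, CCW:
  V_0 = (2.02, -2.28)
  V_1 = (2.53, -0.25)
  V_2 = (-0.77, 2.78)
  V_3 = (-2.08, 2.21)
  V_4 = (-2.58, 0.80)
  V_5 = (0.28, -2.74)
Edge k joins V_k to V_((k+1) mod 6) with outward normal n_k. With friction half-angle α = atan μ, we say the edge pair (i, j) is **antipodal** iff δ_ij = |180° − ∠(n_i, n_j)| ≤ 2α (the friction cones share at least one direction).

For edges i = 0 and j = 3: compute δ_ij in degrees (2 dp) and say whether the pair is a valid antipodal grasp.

α = atan 0.25 = 14.04°;  2α = 28.07°
edge 0: e_0 = (+0.51, +2.03);  n_0 = (+0.9699, -0.2437)
edge 3: e_3 = (-0.50, -1.41);  n_3 = (-0.9425, +0.3342)
∠(n_0, n_3) = 174.58°
δ = |180° − 174.58°| = 5.42°
5.42° ≤ 2α = 28.07°  →  valid

δ = 5.42°, valid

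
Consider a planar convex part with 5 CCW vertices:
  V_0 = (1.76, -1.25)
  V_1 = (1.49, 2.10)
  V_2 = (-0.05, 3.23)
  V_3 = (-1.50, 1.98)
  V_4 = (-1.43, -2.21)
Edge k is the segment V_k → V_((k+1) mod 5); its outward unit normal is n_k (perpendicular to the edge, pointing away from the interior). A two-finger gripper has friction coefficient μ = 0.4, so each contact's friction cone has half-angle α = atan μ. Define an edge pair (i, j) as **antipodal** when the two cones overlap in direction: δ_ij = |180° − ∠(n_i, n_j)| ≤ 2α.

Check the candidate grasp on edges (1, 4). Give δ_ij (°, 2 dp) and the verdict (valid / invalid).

α = atan 0.4 = 21.80°;  2α = 43.60°
edge 1: e_1 = (-1.54, +1.13);  n_1 = (+0.5916, +0.8062)
edge 4: e_4 = (+3.19, +0.96);  n_4 = (+0.2882, -0.9576)
∠(n_1, n_4) = 126.98°
δ = |180° − 126.98°| = 53.02°
53.02° > 2α = 43.60°  →  invalid

δ = 53.02°, invalid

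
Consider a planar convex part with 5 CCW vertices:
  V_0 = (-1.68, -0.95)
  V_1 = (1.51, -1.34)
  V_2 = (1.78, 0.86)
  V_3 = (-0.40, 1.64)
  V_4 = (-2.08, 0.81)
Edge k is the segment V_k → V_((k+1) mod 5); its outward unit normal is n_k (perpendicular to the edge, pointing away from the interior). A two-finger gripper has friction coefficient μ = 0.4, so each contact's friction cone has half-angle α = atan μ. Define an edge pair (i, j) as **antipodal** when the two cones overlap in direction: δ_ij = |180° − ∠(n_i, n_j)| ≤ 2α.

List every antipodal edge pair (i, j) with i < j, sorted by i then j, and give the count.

α = atan 0.4 = 21.80°;  2α = 43.60°
n_0 = (-0.1214, -0.9926)
n_1 = (+0.9926, -0.1218)
n_2 = (+0.3369, +0.9415)
n_3 = (-0.4429, +0.8966)
n_4 = (-0.9751, -0.2216)
  (0,1): δ = 90.03°  ·
  (0,2): δ = 12.72°  ✓
  (0,3): δ = 33.26°  ✓
  (0,4): δ = 109.77°  ·
  (1,2): δ = 102.69°  ·
  (1,3): δ = 56.71°  ·
  (1,4): δ = 19.80°  ✓
  (2,3): δ = 134.02°  ·
  (2,4): δ = 57.51°  ·
  (3,4): δ = 103.49°  ·
antipodal pairs: 3

count = 3; pairs: (0,2), (0,3), (1,4)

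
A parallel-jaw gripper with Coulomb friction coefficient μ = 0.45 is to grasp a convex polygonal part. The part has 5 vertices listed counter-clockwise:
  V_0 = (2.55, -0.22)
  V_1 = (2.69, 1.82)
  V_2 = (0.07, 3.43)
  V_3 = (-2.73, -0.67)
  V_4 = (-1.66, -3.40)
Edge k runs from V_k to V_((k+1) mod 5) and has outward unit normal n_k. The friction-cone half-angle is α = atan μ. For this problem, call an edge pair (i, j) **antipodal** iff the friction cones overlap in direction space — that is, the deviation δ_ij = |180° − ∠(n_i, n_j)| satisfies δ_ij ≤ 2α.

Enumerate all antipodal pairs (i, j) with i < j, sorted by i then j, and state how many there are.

count = 4; pairs: (0,2), (0,3), (1,3), (2,4)

α = atan 0.45 = 24.23°;  2α = 48.46°
n_0 = (+0.9977, -0.0685)
n_1 = (+0.5236, +0.8520)
n_2 = (-0.8258, +0.5640)
n_3 = (-0.9310, -0.3649)
n_4 = (+0.6027, -0.7979)
  (0,1): δ = 117.64°  ·
  (0,2): δ = 30.40°  ✓
  (0,3): δ = 25.33°  ✓
  (0,4): δ = 130.99°  ·
  (1,2): δ = 92.76°  ·
  (1,3): δ = 37.03°  ✓
  (1,4): δ = 68.64°  ·
  (2,3): δ = 124.27°  ·
  (2,4): δ = 18.60°  ✓
  (3,4): δ = 74.34°  ·
antipodal pairs: 4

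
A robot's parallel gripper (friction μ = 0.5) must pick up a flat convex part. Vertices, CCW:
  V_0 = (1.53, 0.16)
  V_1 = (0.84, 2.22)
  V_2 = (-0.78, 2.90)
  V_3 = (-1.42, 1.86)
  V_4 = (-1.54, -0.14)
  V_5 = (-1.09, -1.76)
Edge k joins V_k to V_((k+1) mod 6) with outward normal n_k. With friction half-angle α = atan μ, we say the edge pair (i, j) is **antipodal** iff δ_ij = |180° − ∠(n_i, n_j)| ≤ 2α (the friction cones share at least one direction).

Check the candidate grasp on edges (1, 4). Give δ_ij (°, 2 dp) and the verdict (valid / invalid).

α = atan 0.5 = 26.57°;  2α = 53.13°
edge 1: e_1 = (-1.62, +0.68);  n_1 = (+0.3870, +0.9221)
edge 4: e_4 = (+0.45, -1.62);  n_4 = (-0.9635, -0.2676)
∠(n_1, n_4) = 128.29°
δ = |180° − 128.29°| = 51.71°
51.71° ≤ 2α = 53.13°  →  valid

δ = 51.71°, valid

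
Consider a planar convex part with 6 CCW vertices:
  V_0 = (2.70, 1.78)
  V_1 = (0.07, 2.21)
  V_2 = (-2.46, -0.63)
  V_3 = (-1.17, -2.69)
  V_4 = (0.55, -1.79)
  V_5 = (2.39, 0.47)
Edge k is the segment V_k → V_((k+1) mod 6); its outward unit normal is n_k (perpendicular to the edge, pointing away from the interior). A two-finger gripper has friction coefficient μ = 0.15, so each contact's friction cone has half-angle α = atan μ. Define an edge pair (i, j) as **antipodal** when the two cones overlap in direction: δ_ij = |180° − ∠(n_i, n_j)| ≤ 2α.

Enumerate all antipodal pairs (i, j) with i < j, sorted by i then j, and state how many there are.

count = 1; pairs: (1,4)

α = atan 0.15 = 8.53°;  2α = 17.06°
n_0 = (+0.1614, +0.9869)
n_1 = (-0.7467, +0.6652)
n_2 = (-0.8475, -0.5307)
n_3 = (+0.4636, -0.8860)
n_4 = (+0.7755, -0.6314)
n_5 = (+0.9731, -0.2303)
  (0,1): δ = 122.41°  ·
  (0,2): δ = 48.66°  ·
  (0,3): δ = 36.91°  ·
  (0,4): δ = 60.13°  ·
  (0,5): δ = 85.97°  ·
  (1,2): δ = 106.25°  ·
  (1,3): δ = 20.68°  ·
  (1,4): δ = 2.55°  ✓
  (1,5): δ = 28.38°  ·
  (2,3): δ = 94.43°  ·
  (2,4): δ = 71.21°  ·
  (2,5): δ = 45.37°  ·
  (3,4): δ = 156.77°  ·
  (3,5): δ = 130.93°  ·
  (4,5): δ = 154.16°  ·
antipodal pairs: 1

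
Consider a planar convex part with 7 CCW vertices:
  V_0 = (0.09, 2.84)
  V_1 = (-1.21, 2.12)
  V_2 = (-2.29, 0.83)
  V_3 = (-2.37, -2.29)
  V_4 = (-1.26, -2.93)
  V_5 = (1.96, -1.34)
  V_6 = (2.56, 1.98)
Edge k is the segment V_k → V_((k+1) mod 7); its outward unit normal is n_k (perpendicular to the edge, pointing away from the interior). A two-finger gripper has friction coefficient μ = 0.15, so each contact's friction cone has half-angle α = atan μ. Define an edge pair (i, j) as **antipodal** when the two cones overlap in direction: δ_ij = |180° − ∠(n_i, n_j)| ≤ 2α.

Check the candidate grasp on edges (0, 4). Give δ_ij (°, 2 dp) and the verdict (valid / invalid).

δ = 2.70°, valid

α = atan 0.15 = 8.53°;  2α = 17.06°
edge 0: e_0 = (-1.30, -0.72);  n_0 = (-0.4845, +0.8748)
edge 4: e_4 = (+3.22, +1.59);  n_4 = (+0.4428, -0.8966)
∠(n_0, n_4) = 177.30°
δ = |180° − 177.30°| = 2.70°
2.70° ≤ 2α = 17.06°  →  valid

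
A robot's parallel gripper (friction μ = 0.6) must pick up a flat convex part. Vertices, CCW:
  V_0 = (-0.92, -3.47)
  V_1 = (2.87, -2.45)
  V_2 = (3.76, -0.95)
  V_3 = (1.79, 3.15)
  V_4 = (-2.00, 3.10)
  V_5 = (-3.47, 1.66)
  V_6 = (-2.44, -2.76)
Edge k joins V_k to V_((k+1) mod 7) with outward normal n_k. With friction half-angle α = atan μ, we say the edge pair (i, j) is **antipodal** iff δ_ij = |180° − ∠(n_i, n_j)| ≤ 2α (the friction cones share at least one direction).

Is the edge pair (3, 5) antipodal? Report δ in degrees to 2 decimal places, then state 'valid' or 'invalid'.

α = atan 0.6 = 30.96°;  2α = 61.93°
edge 3: e_3 = (-3.79, -0.05);  n_3 = (-0.0132, +0.9999)
edge 5: e_5 = (+1.03, -4.42);  n_5 = (-0.9739, -0.2270)
∠(n_3, n_5) = 102.36°
δ = |180° − 102.36°| = 77.64°
77.64° > 2α = 61.93°  →  invalid

δ = 77.64°, invalid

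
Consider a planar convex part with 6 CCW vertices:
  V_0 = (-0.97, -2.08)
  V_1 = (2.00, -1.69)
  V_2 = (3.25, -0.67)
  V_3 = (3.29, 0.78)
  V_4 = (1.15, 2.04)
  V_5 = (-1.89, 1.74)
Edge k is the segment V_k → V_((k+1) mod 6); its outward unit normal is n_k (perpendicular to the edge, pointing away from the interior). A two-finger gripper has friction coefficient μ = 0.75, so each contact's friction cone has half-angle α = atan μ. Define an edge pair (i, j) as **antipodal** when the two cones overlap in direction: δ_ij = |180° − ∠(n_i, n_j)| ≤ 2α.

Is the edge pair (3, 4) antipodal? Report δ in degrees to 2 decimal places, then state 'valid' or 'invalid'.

δ = 143.88°, invalid

α = atan 0.75 = 36.87°;  2α = 73.74°
edge 3: e_3 = (-2.14, +1.26);  n_3 = (+0.5074, +0.8617)
edge 4: e_4 = (-3.04, -0.30);  n_4 = (-0.0982, +0.9952)
∠(n_3, n_4) = 36.12°
δ = |180° − 36.12°| = 143.88°
143.88° > 2α = 73.74°  →  invalid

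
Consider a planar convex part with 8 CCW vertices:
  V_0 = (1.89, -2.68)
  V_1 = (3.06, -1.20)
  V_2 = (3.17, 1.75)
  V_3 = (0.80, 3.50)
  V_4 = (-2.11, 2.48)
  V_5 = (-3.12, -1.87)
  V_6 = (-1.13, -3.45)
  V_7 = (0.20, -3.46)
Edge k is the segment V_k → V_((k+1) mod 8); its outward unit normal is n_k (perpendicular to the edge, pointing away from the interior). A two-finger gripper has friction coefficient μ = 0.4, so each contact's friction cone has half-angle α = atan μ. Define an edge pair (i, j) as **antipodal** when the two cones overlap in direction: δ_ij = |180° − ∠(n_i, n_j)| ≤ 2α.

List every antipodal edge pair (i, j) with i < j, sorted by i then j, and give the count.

count = 7; pairs: (0,3), (0,4), (1,4), (2,5), (2,6), (3,6), (3,7)

α = atan 0.4 = 21.80°;  2α = 43.60°
n_0 = (+0.7845, -0.6202)
n_1 = (+0.9993, -0.0373)
n_2 = (+0.5940, +0.8045)
n_3 = (-0.3308, +0.9437)
n_4 = (-0.9741, +0.2262)
n_5 = (-0.6218, -0.7832)
n_6 = (-0.0075, -1.0000)
n_7 = (+0.4191, -0.9080)
  (0,1): δ = 143.81°  ·
  (0,2): δ = 88.11°  ·
  (0,3): δ = 32.36°  ✓
  (0,4): δ = 25.26°  ✓
  (0,5): δ = 89.88°  ·
  (0,6): δ = 127.90°  ·
  (0,7): δ = 153.10°  ·
  (1,2): δ = 124.31°  ·
  (1,3): δ = 68.55°  ·
  (1,4): δ = 10.94°  ✓
  (1,5): δ = 53.69°  ·
  (1,6): δ = 91.70°  ·
  (1,7): δ = 116.91°  ·
  (2,3): δ = 124.24°  ·
  (2,4): δ = 66.63°  ·
  (2,5): δ = 2.01°  ✓
  (2,6): δ = 36.01°  ✓
  (2,7): δ = 61.22°  ·
  (3,4): δ = 122.39°  ·
  (3,5): δ = 57.76°  ·
  (3,6): δ = 19.75°  ✓
  (3,7): δ = 5.46°  ✓
  (4,5): δ = 115.38°  ·
  (4,6): δ = 77.36°  ·
  (4,7): δ = 52.15°  ·
  (5,6): δ = 141.98°  ·
  (5,7): δ = 116.78°  ·
  (6,7): δ = 154.79°  ·
antipodal pairs: 7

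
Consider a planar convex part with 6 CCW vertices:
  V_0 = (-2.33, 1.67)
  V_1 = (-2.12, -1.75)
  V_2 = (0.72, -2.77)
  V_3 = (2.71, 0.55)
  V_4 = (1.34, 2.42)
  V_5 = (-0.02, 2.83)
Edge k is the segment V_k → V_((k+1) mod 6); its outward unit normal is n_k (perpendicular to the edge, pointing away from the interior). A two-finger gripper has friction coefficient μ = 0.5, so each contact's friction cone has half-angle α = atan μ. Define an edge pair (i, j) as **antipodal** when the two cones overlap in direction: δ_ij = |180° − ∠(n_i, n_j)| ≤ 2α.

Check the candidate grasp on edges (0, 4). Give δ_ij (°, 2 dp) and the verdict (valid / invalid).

δ = 69.71°, invalid

α = atan 0.5 = 26.57°;  2α = 53.13°
edge 0: e_0 = (+0.21, -3.42);  n_0 = (-0.9981, -0.0613)
edge 4: e_4 = (-1.36, +0.41);  n_4 = (+0.2886, +0.9574)
∠(n_0, n_4) = 110.29°
δ = |180° − 110.29°| = 69.71°
69.71° > 2α = 53.13°  →  invalid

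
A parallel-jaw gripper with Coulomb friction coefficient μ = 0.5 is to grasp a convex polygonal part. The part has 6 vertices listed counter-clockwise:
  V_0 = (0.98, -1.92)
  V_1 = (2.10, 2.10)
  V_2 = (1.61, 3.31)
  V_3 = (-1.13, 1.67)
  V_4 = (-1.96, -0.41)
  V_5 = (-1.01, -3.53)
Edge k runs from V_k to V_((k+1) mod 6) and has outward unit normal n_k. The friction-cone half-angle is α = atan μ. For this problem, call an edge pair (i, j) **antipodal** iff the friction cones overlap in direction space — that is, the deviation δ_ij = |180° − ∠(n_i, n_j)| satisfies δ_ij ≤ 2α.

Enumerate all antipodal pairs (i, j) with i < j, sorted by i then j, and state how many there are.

count = 7; pairs: (0,2), (0,3), (0,4), (1,3), (1,4), (2,5), (3,5)

α = atan 0.5 = 26.57°;  2α = 53.13°
n_0 = (+0.9633, -0.2684)
n_1 = (+0.9269, +0.3753)
n_2 = (-0.5136, +0.8580)
n_3 = (-0.9288, +0.3706)
n_4 = (-0.9566, -0.2913)
n_5 = (+0.6290, -0.7774)
  (0,1): δ = 142.39°  ·
  (0,2): δ = 43.53°  ✓
  (0,3): δ = 6.19°  ✓
  (0,4): δ = 32.50°  ✓
  (0,5): δ = 144.54°  ·
  (1,2): δ = 81.14°  ·
  (1,3): δ = 43.80°  ✓
  (1,4): δ = 5.11°  ✓
  (1,5): δ = 106.93°  ·
  (2,3): δ = 142.66°  ·
  (2,4): δ = 103.97°  ·
  (2,5): δ = 8.07°  ✓
  (3,4): δ = 141.31°  ·
  (3,5): δ = 29.27°  ✓
  (4,5): δ = 67.96°  ·
antipodal pairs: 7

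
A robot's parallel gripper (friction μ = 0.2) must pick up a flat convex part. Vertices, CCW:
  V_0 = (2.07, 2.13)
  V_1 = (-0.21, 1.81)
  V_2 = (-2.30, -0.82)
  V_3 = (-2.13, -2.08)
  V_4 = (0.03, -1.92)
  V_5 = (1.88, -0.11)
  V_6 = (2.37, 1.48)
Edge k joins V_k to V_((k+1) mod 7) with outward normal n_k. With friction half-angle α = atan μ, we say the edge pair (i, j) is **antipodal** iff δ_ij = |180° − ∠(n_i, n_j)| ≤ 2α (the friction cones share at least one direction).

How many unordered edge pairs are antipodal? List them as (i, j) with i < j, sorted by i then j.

α = atan 0.2 = 11.31°;  2α = 22.62°
n_0 = (-0.1390, +0.9903)
n_1 = (-0.7829, +0.6222)
n_2 = (-0.9910, -0.1337)
n_3 = (+0.0739, -0.9973)
n_4 = (+0.6993, -0.7148)
n_5 = (+0.9556, -0.2945)
n_6 = (+0.9080, +0.4191)
  (0,1): δ = 136.46°  ·
  (0,2): δ = 90.31°  ·
  (0,3): δ = 3.75°  ✓
  (0,4): δ = 36.38°  ·
  (0,5): δ = 64.88°  ·
  (0,6): δ = 106.79°  ·
  (1,2): δ = 133.84°  ·
  (1,3): δ = 47.29°  ·
  (1,4): δ = 7.15°  ✓
  (1,5): δ = 21.35°  ✓
  (1,6): δ = 63.25°  ·
  (2,3): δ = 93.45°  ·
  (2,4): δ = 53.31°  ·
  (2,5): δ = 24.81°  ·
  (2,6): δ = 17.09°  ✓
  (3,4): δ = 139.86°  ·
  (3,5): δ = 111.36°  ·
  (3,6): δ = 69.46°  ·
  (4,5): δ = 151.50°  ·
  (4,6): δ = 109.60°  ·
  (5,6): δ = 138.10°  ·
antipodal pairs: 4

count = 4; pairs: (0,3), (1,4), (1,5), (2,6)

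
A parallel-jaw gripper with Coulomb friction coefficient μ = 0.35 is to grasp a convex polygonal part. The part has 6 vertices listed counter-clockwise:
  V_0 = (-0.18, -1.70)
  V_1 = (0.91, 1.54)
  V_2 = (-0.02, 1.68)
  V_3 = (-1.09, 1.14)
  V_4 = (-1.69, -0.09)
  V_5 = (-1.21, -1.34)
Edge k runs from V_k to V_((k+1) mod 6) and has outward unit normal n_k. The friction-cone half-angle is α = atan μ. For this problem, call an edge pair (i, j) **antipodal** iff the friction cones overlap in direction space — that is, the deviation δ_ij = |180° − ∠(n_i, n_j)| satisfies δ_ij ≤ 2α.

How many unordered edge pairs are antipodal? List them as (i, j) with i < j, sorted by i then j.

α = atan 0.35 = 19.29°;  2α = 38.58°
n_0 = (+0.9478, -0.3189)
n_1 = (+0.1489, +0.9889)
n_2 = (-0.4505, +0.8928)
n_3 = (-0.8988, +0.4384)
n_4 = (-0.9335, -0.3585)
n_5 = (-0.3299, -0.9440)
  (0,1): δ = 79.97°  ·
  (0,2): δ = 44.63°  ·
  (0,3): δ = 7.41°  ✓
  (0,4): δ = 39.60°  ·
  (0,5): δ = 89.33°  ·
  (1,2): δ = 144.66°  ·
  (1,3): δ = 107.44°  ·
  (1,4): δ = 60.43°  ·
  (1,5): δ = 10.70°  ✓
  (2,3): δ = 142.78°  ·
  (2,4): δ = 95.77°  ·
  (2,5): δ = 46.04°  ·
  (3,4): δ = 132.99°  ·
  (3,5): δ = 83.26°  ·
  (4,5): δ = 130.27°  ·
antipodal pairs: 2

count = 2; pairs: (0,3), (1,5)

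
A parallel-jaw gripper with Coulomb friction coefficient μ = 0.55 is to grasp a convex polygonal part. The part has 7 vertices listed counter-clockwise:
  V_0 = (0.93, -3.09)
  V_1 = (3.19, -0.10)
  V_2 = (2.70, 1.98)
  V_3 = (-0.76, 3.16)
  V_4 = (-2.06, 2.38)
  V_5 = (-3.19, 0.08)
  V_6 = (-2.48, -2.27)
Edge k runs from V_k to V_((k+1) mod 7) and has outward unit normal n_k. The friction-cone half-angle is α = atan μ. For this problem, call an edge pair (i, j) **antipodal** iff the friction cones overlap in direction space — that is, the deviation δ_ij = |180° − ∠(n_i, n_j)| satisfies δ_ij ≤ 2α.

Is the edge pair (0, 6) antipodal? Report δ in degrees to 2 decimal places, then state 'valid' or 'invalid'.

δ = 113.56°, invalid

α = atan 0.55 = 28.81°;  2α = 57.62°
edge 0: e_0 = (+2.26, +2.99);  n_0 = (+0.7978, -0.6030)
edge 6: e_6 = (+3.41, -0.82);  n_6 = (-0.2338, -0.9723)
∠(n_0, n_6) = 66.44°
δ = |180° − 66.44°| = 113.56°
113.56° > 2α = 57.62°  →  invalid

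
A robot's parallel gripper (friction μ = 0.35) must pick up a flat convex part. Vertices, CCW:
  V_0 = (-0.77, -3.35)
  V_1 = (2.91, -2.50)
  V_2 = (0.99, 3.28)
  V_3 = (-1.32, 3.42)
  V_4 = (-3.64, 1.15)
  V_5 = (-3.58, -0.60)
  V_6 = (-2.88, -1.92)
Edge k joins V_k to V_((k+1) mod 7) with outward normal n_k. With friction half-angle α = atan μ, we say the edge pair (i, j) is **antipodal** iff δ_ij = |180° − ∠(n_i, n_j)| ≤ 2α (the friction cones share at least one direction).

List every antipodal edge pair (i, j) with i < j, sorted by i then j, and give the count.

α = atan 0.35 = 19.29°;  2α = 38.58°
n_0 = (+0.2251, -0.9743)
n_1 = (+0.9490, +0.3152)
n_2 = (+0.0605, +0.9982)
n_3 = (-0.6994, +0.7148)
n_4 = (-0.9994, -0.0343)
n_5 = (-0.8835, -0.4685)
n_6 = (-0.5610, -0.8278)
  (0,1): δ = 84.63°  ·
  (0,2): δ = 16.47°  ✓
  (0,3): δ = 31.37°  ✓
  (0,4): δ = 78.96°  ·
  (0,5): δ = 104.93°  ·
  (0,6): δ = 132.87°  ·
  (1,2): δ = 111.84°  ·
  (1,3): δ = 64.00°  ·
  (1,4): δ = 16.41°  ✓
  (1,5): δ = 9.56°  ✓
  (1,6): δ = 37.50°  ✓
  (2,3): δ = 132.16°  ·
  (2,4): δ = 84.57°  ·
  (2,5): δ = 58.59°  ·
  (2,6): δ = 30.66°  ✓
  (3,4): δ = 132.41°  ·
  (3,5): δ = 106.44°  ·
  (3,6): δ = 78.50°  ·
  (4,5): δ = 154.03°  ·
  (4,6): δ = 126.09°  ·
  (5,6): δ = 152.06°  ·
antipodal pairs: 6

count = 6; pairs: (0,2), (0,3), (1,4), (1,5), (1,6), (2,6)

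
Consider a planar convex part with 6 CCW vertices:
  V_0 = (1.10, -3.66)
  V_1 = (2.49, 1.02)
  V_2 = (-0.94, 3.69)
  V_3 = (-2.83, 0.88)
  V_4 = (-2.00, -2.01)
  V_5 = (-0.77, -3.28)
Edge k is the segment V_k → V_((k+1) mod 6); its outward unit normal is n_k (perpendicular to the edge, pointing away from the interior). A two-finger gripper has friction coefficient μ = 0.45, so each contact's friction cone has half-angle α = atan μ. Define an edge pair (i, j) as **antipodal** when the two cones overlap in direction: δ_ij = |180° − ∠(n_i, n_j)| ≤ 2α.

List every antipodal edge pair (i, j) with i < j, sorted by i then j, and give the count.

count = 5; pairs: (0,2), (0,3), (1,3), (1,4), (1,5)

α = atan 0.45 = 24.23°;  2α = 48.46°
n_0 = (+0.9586, -0.2847)
n_1 = (+0.6143, +0.7891)
n_2 = (-0.8298, +0.5581)
n_3 = (-0.9611, -0.2760)
n_4 = (-0.7183, -0.6957)
n_5 = (-0.1991, -0.9800)
  (0,1): δ = 111.36°  ·
  (0,2): δ = 17.38°  ✓
  (0,3): δ = 32.57°  ✓
  (0,4): δ = 60.63°  ·
  (0,5): δ = 95.06°  ·
  (1,2): δ = 86.03°  ·
  (1,3): δ = 36.08°  ✓
  (1,4): δ = 8.02°  ✓
  (1,5): δ = 26.41°  ✓
  (2,3): δ = 130.05°  ·
  (2,4): δ = 101.99°  ·
  (2,5): δ = 67.56°  ·
  (3,4): δ = 151.94°  ·
  (3,5): δ = 117.51°  ·
  (4,5): δ = 145.57°  ·
antipodal pairs: 5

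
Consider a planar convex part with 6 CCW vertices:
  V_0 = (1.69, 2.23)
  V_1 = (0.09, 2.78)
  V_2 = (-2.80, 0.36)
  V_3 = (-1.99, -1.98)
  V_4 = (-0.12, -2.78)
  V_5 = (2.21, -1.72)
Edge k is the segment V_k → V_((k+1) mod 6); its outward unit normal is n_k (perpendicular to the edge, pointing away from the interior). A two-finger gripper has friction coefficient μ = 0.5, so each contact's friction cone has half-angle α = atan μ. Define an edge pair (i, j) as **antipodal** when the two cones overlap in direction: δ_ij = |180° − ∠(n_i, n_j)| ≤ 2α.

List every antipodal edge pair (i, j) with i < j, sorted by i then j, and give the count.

α = atan 0.5 = 26.57°;  2α = 53.13°
n_0 = (+0.3251, +0.9457)
n_1 = (-0.6420, +0.7667)
n_2 = (-0.9450, -0.3271)
n_3 = (-0.3933, -0.9194)
n_4 = (+0.4141, -0.9102)
n_5 = (+0.9914, +0.1305)
  (0,1): δ = 121.09°  ·
  (0,2): δ = 51.94°  ✓
  (0,3): δ = 4.19°  ✓
  (0,4): δ = 43.43°  ✓
  (0,5): δ = 116.47°  ·
  (1,2): δ = 110.85°  ·
  (1,3): δ = 63.10°  ·
  (1,4): δ = 15.48°  ✓
  (1,5): δ = 57.56°  ·
  (2,3): δ = 132.26°  ·
  (2,4): δ = 84.63°  ·
  (2,5): δ = 11.59°  ✓
  (3,4): δ = 132.38°  ·
  (3,5): δ = 59.34°  ·
  (4,5): δ = 106.96°  ·
antipodal pairs: 5

count = 5; pairs: (0,2), (0,3), (0,4), (1,4), (2,5)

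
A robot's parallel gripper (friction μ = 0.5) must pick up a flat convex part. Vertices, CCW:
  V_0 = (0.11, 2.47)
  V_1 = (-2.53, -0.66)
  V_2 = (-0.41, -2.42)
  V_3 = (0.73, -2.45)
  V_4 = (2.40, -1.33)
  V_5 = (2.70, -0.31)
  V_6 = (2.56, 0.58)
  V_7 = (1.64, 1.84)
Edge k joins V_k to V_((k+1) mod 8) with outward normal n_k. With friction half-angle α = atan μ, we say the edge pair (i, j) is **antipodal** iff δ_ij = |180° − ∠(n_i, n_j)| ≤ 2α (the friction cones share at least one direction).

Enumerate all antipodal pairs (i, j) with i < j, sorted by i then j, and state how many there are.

count = 9; pairs: (0,2), (0,3), (0,4), (0,5), (1,5), (1,6), (1,7), (2,6), (2,7)

α = atan 0.5 = 26.57°;  2α = 53.13°
n_0 = (-0.7644, +0.6447)
n_1 = (-0.6388, -0.7694)
n_2 = (-0.0263, -0.9997)
n_3 = (+0.5570, -0.8305)
n_4 = (+0.9594, -0.2822)
n_5 = (+0.9879, +0.1554)
n_6 = (+0.8076, +0.5897)
n_7 = (+0.3807, +0.9247)
  (0,1): δ = 89.55°  ·
  (0,2): δ = 51.36°  ✓
  (0,3): δ = 16.01°  ✓
  (0,4): δ = 23.76°  ✓
  (0,5): δ = 49.09°  ✓
  (0,6): δ = 76.28°  ·
  (0,7): δ = 107.77°  ·
  (1,2): δ = 141.81°  ·
  (1,3): δ = 106.45°  ·
  (1,4): δ = 66.69°  ·
  (1,5): δ = 41.36°  ✓
  (1,6): δ = 14.17°  ✓
  (1,7): δ = 17.32°  ✓
  (2,3): δ = 144.64°  ·
  (2,4): δ = 104.88°  ·
  (2,5): δ = 79.55°  ·
  (2,6): δ = 52.36°  ✓
  (2,7): δ = 20.87°  ✓
  (3,4): δ = 140.24°  ·
  (3,5): δ = 114.91°  ·
  (3,6): δ = 87.71°  ·
  (3,7): δ = 56.23°  ·
  (4,5): δ = 154.67°  ·
  (4,6): δ = 127.48°  ·
  (4,7): δ = 95.99°  ·
  (5,6): δ = 152.80°  ·
  (5,7): δ = 121.32°  ·
  (6,7): δ = 148.52°  ·
antipodal pairs: 9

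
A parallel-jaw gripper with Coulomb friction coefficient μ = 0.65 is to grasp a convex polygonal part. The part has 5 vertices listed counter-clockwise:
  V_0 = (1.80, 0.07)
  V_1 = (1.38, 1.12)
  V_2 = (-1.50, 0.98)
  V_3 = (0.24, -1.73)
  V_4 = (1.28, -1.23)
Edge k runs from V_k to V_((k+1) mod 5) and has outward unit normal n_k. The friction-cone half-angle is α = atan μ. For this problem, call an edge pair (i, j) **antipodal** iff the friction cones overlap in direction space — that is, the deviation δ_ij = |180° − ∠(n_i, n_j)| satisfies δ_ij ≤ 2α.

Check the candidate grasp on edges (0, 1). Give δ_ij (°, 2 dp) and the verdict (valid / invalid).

α = atan 0.65 = 33.02°;  2α = 66.05°
edge 0: e_0 = (-0.42, +1.05);  n_0 = (+0.9285, +0.3714)
edge 1: e_1 = (-2.88, -0.14);  n_1 = (-0.0486, +0.9988)
∠(n_0, n_1) = 70.98°
δ = |180° − 70.98°| = 109.02°
109.02° > 2α = 66.05°  →  invalid

δ = 109.02°, invalid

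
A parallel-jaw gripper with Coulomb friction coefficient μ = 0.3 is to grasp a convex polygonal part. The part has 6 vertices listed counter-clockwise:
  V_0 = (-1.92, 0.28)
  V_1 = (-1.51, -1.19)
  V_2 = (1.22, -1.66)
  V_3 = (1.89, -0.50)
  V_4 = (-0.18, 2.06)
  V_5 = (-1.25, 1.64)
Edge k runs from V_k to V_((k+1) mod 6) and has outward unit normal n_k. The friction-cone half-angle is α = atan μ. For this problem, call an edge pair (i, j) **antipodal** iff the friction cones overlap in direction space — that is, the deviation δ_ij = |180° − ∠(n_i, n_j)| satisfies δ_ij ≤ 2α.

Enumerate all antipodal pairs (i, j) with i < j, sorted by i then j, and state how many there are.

count = 3; pairs: (0,3), (1,4), (2,5)

α = atan 0.3 = 16.70°;  2α = 33.40°
n_0 = (-0.9632, -0.2687)
n_1 = (-0.1697, -0.9855)
n_2 = (+0.8659, -0.5002)
n_3 = (+0.7776, +0.6288)
n_4 = (-0.3654, +0.9309)
n_5 = (-0.8971, +0.4419)
  (0,1): δ = 115.35°  ·
  (0,2): δ = 45.59°  ·
  (0,3): δ = 23.37°  ✓
  (0,4): δ = 95.85°  ·
  (0,5): δ = 138.19°  ·
  (1,2): δ = 110.24°  ·
  (1,3): δ = 41.27°  ·
  (1,4): δ = 31.20°  ✓
  (1,5): δ = 73.54°  ·
  (2,3): δ = 111.03°  ·
  (2,4): δ = 38.56°  ·
  (2,5): δ = 3.78°  ✓
  (3,4): δ = 107.53°  ·
  (3,5): δ = 65.19°  ·
  (4,5): δ = 137.66°  ·
antipodal pairs: 3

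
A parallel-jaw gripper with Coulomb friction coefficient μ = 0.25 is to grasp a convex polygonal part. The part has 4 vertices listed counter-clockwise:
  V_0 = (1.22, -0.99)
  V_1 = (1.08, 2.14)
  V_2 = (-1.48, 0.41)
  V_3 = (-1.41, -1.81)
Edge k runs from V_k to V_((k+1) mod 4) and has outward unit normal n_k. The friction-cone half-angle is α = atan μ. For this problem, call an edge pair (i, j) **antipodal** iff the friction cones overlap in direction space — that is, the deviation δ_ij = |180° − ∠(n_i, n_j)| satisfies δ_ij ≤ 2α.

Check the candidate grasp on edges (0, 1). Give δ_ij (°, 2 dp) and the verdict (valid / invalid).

δ = 58.51°, invalid

α = atan 0.25 = 14.04°;  2α = 28.07°
edge 0: e_0 = (-0.14, +3.13);  n_0 = (+0.9990, +0.0447)
edge 1: e_1 = (-2.56, -1.73);  n_1 = (-0.5599, +0.8285)
∠(n_0, n_1) = 121.49°
δ = |180° − 121.49°| = 58.51°
58.51° > 2α = 28.07°  →  invalid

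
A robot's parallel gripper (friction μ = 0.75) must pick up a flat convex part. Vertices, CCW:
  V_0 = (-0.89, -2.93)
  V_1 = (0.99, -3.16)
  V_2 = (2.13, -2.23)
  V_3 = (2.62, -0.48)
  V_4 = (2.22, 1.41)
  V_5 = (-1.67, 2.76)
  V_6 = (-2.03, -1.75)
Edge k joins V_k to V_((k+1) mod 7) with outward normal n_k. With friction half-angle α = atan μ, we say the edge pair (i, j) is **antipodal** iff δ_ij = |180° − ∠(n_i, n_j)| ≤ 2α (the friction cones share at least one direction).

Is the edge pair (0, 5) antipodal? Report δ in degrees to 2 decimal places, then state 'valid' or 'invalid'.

α = atan 0.75 = 36.87°;  2α = 73.74°
edge 0: e_0 = (+1.88, -0.23);  n_0 = (-0.1214, -0.9926)
edge 5: e_5 = (-0.36, -4.51);  n_5 = (-0.9968, +0.0796)
∠(n_0, n_5) = 87.59°
δ = |180° − 87.59°| = 92.41°
92.41° > 2α = 73.74°  →  invalid

δ = 92.41°, invalid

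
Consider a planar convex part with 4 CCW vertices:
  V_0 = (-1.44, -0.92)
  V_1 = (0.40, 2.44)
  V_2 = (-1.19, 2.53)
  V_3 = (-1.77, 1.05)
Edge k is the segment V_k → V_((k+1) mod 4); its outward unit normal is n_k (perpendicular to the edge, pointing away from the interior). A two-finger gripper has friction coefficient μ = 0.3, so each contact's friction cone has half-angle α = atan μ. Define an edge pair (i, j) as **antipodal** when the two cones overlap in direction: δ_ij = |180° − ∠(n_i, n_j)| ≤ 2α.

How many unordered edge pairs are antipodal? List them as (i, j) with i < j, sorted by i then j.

α = atan 0.3 = 16.70°;  2α = 33.40°
n_0 = (+0.8771, -0.4803)
n_1 = (+0.0565, +0.9984)
n_2 = (-0.9311, +0.3649)
n_3 = (-0.9863, -0.1652)
  (0,1): δ = 64.53°  ·
  (0,2): δ = 7.31°  ✓
  (0,3): δ = 38.22°  ·
  (1,2): δ = 108.16°  ·
  (1,3): δ = 77.25°  ·
  (2,3): δ = 149.09°  ·
antipodal pairs: 1

count = 1; pairs: (0,2)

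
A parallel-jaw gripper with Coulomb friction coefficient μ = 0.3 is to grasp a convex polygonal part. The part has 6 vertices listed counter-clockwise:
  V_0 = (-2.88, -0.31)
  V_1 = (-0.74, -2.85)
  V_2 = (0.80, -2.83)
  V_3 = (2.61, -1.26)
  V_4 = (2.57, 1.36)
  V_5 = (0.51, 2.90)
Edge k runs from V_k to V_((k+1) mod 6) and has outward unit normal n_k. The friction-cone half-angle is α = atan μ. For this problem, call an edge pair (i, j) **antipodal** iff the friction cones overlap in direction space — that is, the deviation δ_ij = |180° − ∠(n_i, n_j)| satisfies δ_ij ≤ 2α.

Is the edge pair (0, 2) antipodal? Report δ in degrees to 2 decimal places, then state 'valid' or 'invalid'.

α = atan 0.3 = 16.70°;  2α = 33.40°
edge 0: e_0 = (+2.14, -2.54);  n_0 = (-0.7648, -0.6443)
edge 2: e_2 = (+1.81, +1.57);  n_2 = (+0.6552, -0.7554)
∠(n_0, n_2) = 90.82°
δ = |180° − 90.82°| = 89.18°
89.18° > 2α = 33.40°  →  invalid

δ = 89.18°, invalid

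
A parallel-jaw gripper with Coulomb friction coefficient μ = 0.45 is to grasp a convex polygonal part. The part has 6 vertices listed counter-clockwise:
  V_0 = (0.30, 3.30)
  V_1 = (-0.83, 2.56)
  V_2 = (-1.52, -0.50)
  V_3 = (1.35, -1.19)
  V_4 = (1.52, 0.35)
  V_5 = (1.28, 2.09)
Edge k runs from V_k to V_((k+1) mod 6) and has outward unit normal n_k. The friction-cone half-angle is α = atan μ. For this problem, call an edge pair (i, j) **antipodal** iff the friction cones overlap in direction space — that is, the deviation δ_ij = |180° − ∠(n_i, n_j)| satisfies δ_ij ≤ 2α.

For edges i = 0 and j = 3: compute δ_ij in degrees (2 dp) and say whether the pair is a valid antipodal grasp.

α = atan 0.45 = 24.23°;  2α = 48.46°
edge 0: e_0 = (-1.13, -0.74);  n_0 = (-0.5478, +0.8366)
edge 3: e_3 = (+0.17, +1.54);  n_3 = (+0.9940, -0.1097)
∠(n_0, n_3) = 129.52°
δ = |180° − 129.52°| = 50.48°
50.48° > 2α = 48.46°  →  invalid

δ = 50.48°, invalid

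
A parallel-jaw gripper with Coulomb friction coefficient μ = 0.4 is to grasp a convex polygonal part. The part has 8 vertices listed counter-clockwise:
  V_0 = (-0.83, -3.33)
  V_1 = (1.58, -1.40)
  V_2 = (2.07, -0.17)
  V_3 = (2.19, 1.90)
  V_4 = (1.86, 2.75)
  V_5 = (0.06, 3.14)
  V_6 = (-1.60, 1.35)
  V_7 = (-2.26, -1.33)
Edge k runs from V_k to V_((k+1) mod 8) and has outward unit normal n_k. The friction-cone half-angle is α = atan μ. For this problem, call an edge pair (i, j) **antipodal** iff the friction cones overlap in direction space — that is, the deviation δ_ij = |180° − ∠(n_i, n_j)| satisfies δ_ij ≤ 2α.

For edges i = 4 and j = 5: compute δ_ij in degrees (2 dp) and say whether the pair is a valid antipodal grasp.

δ = 120.62°, invalid

α = atan 0.4 = 21.80°;  2α = 43.60°
edge 4: e_4 = (-1.80, +0.39);  n_4 = (+0.2118, +0.9773)
edge 5: e_5 = (-1.66, -1.79);  n_5 = (-0.7332, +0.6800)
∠(n_4, n_5) = 59.38°
δ = |180° − 59.38°| = 120.62°
120.62° > 2α = 43.60°  →  invalid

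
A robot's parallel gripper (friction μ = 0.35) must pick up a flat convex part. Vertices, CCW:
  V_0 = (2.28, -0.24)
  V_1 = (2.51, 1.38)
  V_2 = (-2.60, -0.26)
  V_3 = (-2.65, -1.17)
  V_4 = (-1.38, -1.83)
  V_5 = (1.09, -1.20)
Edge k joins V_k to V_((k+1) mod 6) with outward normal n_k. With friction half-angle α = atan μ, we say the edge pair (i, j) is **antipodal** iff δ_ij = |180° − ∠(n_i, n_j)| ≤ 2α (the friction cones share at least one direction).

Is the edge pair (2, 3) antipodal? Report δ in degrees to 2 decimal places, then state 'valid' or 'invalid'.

δ = 114.32°, invalid

α = atan 0.35 = 19.29°;  2α = 38.58°
edge 2: e_2 = (-0.05, -0.91);  n_2 = (-0.9985, +0.0549)
edge 3: e_3 = (+1.27, -0.66);  n_3 = (-0.4611, -0.8873)
∠(n_2, n_3) = 65.68°
δ = |180° − 65.68°| = 114.32°
114.32° > 2α = 38.58°  →  invalid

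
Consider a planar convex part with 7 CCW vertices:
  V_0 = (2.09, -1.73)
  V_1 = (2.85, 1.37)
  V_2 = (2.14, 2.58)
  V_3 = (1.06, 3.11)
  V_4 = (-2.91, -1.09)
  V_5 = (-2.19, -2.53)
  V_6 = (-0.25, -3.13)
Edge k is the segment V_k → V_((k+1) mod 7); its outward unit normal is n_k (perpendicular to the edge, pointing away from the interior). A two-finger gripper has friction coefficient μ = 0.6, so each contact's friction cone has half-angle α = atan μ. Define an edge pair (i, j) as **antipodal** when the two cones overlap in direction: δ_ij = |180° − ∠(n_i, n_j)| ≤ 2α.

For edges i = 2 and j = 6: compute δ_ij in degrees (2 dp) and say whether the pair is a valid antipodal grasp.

δ = 57.03°, valid

α = atan 0.6 = 30.96°;  2α = 61.93°
edge 2: e_2 = (-1.08, +0.53);  n_2 = (+0.4406, +0.8977)
edge 6: e_6 = (+2.34, +1.40);  n_6 = (+0.5134, -0.8581)
∠(n_2, n_6) = 122.97°
δ = |180° − 122.97°| = 57.03°
57.03° ≤ 2α = 61.93°  →  valid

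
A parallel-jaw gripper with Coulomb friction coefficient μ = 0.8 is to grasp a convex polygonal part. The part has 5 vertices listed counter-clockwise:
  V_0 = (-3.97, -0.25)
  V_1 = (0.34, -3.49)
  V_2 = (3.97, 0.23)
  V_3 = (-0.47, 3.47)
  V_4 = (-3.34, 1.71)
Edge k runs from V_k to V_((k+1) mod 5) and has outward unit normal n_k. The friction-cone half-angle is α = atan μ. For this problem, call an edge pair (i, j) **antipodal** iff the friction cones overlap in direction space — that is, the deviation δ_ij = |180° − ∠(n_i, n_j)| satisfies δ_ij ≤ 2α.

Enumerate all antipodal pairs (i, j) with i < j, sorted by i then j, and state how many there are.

count = 5; pairs: (0,2), (0,3), (1,3), (1,4), (2,4)

α = atan 0.8 = 38.66°;  2α = 77.32°
n_0 = (-0.6009, -0.7993)
n_1 = (+0.7157, -0.6984)
n_2 = (+0.5895, +0.8078)
n_3 = (-0.5228, +0.8525)
n_4 = (-0.9520, +0.3060)
  (0,1): δ = 97.36°  ·
  (0,2): δ = 0.81°  ✓
  (0,3): δ = 68.45°  ✓
  (0,4): δ = 109.11°  ·
  (1,2): δ = 81.82°  ·
  (1,3): δ = 14.18°  ✓
  (1,4): δ = 26.48°  ✓
  (2,3): δ = 112.36°  ·
  (2,4): δ = 71.70°  ✓
  (3,4): δ = 139.34°  ·
antipodal pairs: 5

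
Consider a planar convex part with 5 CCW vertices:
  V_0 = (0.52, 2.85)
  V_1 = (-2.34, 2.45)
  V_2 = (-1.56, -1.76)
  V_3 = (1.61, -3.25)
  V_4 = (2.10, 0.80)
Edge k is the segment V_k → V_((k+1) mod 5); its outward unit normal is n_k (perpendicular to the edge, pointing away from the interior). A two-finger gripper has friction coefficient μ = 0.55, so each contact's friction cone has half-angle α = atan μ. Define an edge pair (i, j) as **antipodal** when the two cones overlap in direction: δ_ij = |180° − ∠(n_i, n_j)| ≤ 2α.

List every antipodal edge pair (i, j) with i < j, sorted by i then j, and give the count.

α = atan 0.55 = 28.81°;  2α = 57.62°
n_0 = (-0.1385, +0.9904)
n_1 = (-0.9833, -0.1822)
n_2 = (-0.4254, -0.9050)
n_3 = (+0.9928, -0.1201)
n_4 = (+0.7920, +0.6105)
  (0,1): δ = 87.47°  ·
  (0,2): δ = 33.14°  ✓
  (0,3): δ = 75.14°  ·
  (0,4): δ = 119.66°  ·
  (1,2): δ = 125.67°  ·
  (1,3): δ = 17.39°  ✓
  (1,4): δ = 27.13°  ✓
  (2,3): δ = 71.72°  ·
  (2,4): δ = 27.20°  ✓
  (3,4): δ = 135.48°  ·
antipodal pairs: 4

count = 4; pairs: (0,2), (1,3), (1,4), (2,4)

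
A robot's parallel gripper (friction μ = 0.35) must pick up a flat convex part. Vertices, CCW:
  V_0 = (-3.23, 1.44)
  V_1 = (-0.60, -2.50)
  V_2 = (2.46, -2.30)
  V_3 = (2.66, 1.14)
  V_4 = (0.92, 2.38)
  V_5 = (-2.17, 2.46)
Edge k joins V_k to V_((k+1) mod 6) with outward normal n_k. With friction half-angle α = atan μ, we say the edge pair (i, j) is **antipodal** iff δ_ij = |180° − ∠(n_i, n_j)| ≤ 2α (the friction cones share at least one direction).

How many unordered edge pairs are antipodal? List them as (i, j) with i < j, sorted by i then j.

count = 3; pairs: (0,2), (0,3), (1,4)

α = atan 0.35 = 19.29°;  2α = 38.58°
n_0 = (-0.8317, -0.5552)
n_1 = (+0.0652, -0.9979)
n_2 = (+0.9983, -0.0580)
n_3 = (+0.5804, +0.8144)
n_4 = (+0.0259, +0.9997)
n_5 = (-0.6934, +0.7206)
  (0,1): δ = 119.98°  ·
  (0,2): δ = 37.05°  ✓
  (0,3): δ = 20.80°  ✓
  (0,4): δ = 54.79°  ·
  (0,5): δ = 100.17°  ·
  (1,2): δ = 97.07°  ·
  (1,3): δ = 39.21°  ·
  (1,4): δ = 5.22°  ✓
  (1,5): δ = 40.16°  ·
  (2,3): δ = 122.15°  ·
  (2,4): δ = 88.16°  ·
  (2,5): δ = 42.77°  ·
  (3,4): δ = 146.01°  ·
  (3,5): δ = 100.63°  ·
  (4,5): δ = 134.62°  ·
antipodal pairs: 3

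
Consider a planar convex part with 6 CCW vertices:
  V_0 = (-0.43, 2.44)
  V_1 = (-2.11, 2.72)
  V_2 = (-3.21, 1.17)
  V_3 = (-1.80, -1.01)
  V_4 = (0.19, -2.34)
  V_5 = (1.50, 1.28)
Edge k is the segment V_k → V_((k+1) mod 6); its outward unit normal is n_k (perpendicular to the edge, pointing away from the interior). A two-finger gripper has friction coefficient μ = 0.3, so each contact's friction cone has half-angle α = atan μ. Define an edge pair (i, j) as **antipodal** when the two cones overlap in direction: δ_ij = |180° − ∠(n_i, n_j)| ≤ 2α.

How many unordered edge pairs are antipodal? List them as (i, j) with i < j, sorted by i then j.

count = 4; pairs: (0,3), (1,4), (2,5), (3,5)

α = atan 0.3 = 16.70°;  2α = 33.40°
n_0 = (+0.1644, +0.9864)
n_1 = (-0.8155, +0.5787)
n_2 = (-0.8397, -0.5431)
n_3 = (-0.5557, -0.8314)
n_4 = (+0.9403, -0.3403)
n_5 = (+0.5151, +0.8571)
  (0,1): δ = 115.90°  ·
  (0,2): δ = 47.64°  ·
  (0,3): δ = 24.29°  ✓
  (0,4): δ = 79.57°  ·
  (0,5): δ = 158.45°  ·
  (1,2): δ = 111.74°  ·
  (1,3): δ = 88.39°  ·
  (1,4): δ = 15.47°  ✓
  (1,5): δ = 94.36°  ·
  (2,3): δ = 156.65°  ·
  (2,4): δ = 52.79°  ·
  (2,5): δ = 26.10°  ✓
  (3,4): δ = 76.14°  ·
  (3,5): δ = 2.75°  ✓
  (4,5): δ = 101.11°  ·
antipodal pairs: 4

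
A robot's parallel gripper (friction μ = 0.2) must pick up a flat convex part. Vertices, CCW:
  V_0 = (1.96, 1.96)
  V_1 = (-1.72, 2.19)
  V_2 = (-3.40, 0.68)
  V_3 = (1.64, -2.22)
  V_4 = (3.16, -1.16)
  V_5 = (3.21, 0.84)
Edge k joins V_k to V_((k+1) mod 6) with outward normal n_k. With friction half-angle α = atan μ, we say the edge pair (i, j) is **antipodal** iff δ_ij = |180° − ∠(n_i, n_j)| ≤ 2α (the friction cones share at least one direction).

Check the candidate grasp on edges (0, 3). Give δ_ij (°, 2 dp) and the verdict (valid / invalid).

α = atan 0.2 = 11.31°;  2α = 22.62°
edge 0: e_0 = (-3.68, +0.23);  n_0 = (+0.0624, +0.9981)
edge 3: e_3 = (+1.52, +1.06);  n_3 = (+0.5720, -0.8202)
∠(n_0, n_3) = 141.53°
δ = |180° − 141.53°| = 38.47°
38.47° > 2α = 22.62°  →  invalid

δ = 38.47°, invalid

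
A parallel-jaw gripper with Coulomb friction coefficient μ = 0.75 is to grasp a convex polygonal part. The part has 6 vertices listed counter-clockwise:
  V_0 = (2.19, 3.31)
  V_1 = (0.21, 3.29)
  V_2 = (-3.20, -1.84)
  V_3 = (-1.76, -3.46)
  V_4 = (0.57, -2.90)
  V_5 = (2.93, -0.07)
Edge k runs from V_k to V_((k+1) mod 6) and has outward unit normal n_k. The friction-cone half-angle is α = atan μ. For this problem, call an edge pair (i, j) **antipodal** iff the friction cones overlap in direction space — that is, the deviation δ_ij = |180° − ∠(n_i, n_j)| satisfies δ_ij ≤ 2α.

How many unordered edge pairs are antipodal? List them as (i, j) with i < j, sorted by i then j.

α = atan 0.75 = 36.87°;  2α = 73.74°
n_0 = (-0.0101, +0.9999)
n_1 = (-0.8328, +0.5536)
n_2 = (-0.7474, -0.6644)
n_3 = (+0.2337, -0.9723)
n_4 = (+0.7680, -0.6405)
n_5 = (+0.9769, +0.2139)
  (0,1): δ = 124.19°  ·
  (0,2): δ = 48.95°  ✓
  (0,3): δ = 12.94°  ✓
  (0,4): δ = 49.60°  ✓
  (0,5): δ = 101.77°  ·
  (1,2): δ = 104.75°  ·
  (1,3): δ = 42.87°  ✓
  (1,4): δ = 6.21°  ✓
  (1,5): δ = 45.96°  ✓
  (2,3): δ = 118.12°  ·
  (2,4): δ = 81.46°  ·
  (2,5): δ = 29.28°  ✓
  (3,4): δ = 143.34°  ·
  (3,5): δ = 91.17°  ·
  (4,5): δ = 127.83°  ·
antipodal pairs: 7

count = 7; pairs: (0,2), (0,3), (0,4), (1,3), (1,4), (1,5), (2,5)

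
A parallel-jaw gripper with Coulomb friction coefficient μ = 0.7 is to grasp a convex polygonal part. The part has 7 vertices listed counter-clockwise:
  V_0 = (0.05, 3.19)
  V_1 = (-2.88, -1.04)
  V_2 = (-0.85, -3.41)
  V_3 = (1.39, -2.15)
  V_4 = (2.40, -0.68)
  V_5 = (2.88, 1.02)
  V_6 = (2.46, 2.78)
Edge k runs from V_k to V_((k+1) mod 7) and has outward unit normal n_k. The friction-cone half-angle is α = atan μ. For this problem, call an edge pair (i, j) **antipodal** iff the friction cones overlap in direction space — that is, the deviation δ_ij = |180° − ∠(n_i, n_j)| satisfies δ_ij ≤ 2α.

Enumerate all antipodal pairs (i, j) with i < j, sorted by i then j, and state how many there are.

α = atan 0.7 = 34.99°;  2α = 69.98°
n_0 = (-0.8221, +0.5694)
n_1 = (-0.7595, -0.6505)
n_2 = (+0.4903, -0.8716)
n_3 = (+0.8242, -0.5663)
n_4 = (+0.9624, -0.2717)
n_5 = (+0.9727, +0.2321)
n_6 = (+0.1677, +0.9858)
  (0,1): δ = 104.71°  ·
  (0,2): δ = 25.93°  ✓
  (0,3): δ = 0.22°  ✓
  (0,4): δ = 18.94°  ✓
  (0,5): δ = 48.13°  ✓
  (0,6): δ = 115.05°  ·
  (1,2): δ = 101.22°  ·
  (1,3): δ = 75.07°  ·
  (1,4): δ = 56.35°  ✓
  (1,5): δ = 27.16°  ✓
  (1,6): δ = 39.76°  ✓
  (2,3): δ = 153.85°  ·
  (2,4): δ = 135.12°  ·
  (2,5): δ = 105.94°  ·
  (2,6): δ = 39.01°  ✓
  (3,4): δ = 161.28°  ·
  (3,5): δ = 132.09°  ·
  (3,6): δ = 65.16°  ✓
  (4,5): δ = 150.81°  ·
  (4,6): δ = 83.89°  ·
  (5,6): δ = 113.08°  ·
antipodal pairs: 9

count = 9; pairs: (0,2), (0,3), (0,4), (0,5), (1,4), (1,5), (1,6), (2,6), (3,6)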